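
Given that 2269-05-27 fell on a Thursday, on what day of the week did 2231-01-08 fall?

Count forward from the earlier date (January 8, 2231) to the later (May 27, 2269):
From January 8, 2231 to January 8, 2269: 38 years, of which 10 contain a Feb 29 — 28×365 + 10×366 = 13880 days.
January 2269: 31 − 8 = 23 days remain.
Then February 2269 (28), March (31), April (30): 28 + 31 + 30 = 89 days.
May 1–27, 2269: 27 days.
Residual: 139 days.
Total: 14019 days.
14019 mod 7 = 5, so 5 days before Thursday is Saturday.

Saturday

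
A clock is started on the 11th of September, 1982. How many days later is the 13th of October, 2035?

From September 11, 1982 to September 11, 2035: 53 years, of which 13 contain a Feb 29 — 40×365 + 13×366 = 19358 days.
(2000 is a leap year (divisible by 400).)
September 2035: 30 − 11 = 19 days remain.
October 1–13, 2035: 13 days.
Residual: 32 days.
Total: 19390 days.

19390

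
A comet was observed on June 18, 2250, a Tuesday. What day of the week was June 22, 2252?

June 2250: 30 − 18 = 12 days remain.
Then 23 full months totalling 701 days.
June 1–22, 2252: 22 days.
Total: 12 + 701 + 22 = 735 days.
735 is a multiple of 7, so June 22, 2252 falls on the same weekday: Tuesday.

Tuesday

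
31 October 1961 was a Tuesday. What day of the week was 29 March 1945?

Thursday

Count forward from the earlier date (March 29, 1945) to the later (October 31, 1961):
From March 29, 1945 to March 29, 1961: 16 years, of which 4 contain a Feb 29 — 12×365 + 4×366 = 5844 days.
March 1961: 31 − 29 = 2 days remain.
Then April (30), May (31), June (30), July (31), August (31), September (30): 30 + 31 + 30 + 31 + 31 + 30 = 183 days.
October 1–31, 1961: 31 days.
Residual: 216 days.
Total: 6060 days.
6060 mod 7 = 5, so 5 days before Tuesday is Thursday.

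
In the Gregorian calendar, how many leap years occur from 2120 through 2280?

40

Years divisible by 4: 2120, 2124, …, 2280 — 41 in all.
Of these, 2200 is divisible by 100 but not 400, so not leap.
Leap years: 41 − 1 = 40.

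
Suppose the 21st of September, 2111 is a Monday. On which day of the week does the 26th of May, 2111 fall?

Count forward from the earlier date (May 26, 2111) to the later (September 21, 2111):
May 2111: 31 − 26 = 5 days remain.
Then June (30), July (31), August (31): 30 + 31 + 31 = 92 days.
September 1–21, 2111: 21 days.
Total: 5 + 92 + 21 = 118 days.
118 mod 7 = 6, so 6 days before Monday is Tuesday.

Tuesday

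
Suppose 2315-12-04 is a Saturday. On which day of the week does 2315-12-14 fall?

Within December 2315: 14 − 4 = 10 days.
10 mod 7 = 3, so 3 days after Saturday is Tuesday.

Tuesday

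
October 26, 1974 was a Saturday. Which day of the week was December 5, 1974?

October 1974: 31 − 26 = 5 days remain.
Then November (30): 30 days.
December 1–5, 1974: 5 days.
Total: 5 + 30 + 5 = 40 days.
40 mod 7 = 5, so 5 days after Saturday is Thursday.

Thursday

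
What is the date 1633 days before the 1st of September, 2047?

the 13th of March, 2043

Count 1633 days before September 1, 2047:
Day-of-year of March 13, 2043: 72.
Day-of-year of September 1, 2047: 244.
2043 has 365 days, so 365 − 72 = 293 days remain in 2043.
Full years: 2044: 366; 2045: 365; 2046: 365. Sum = 1096.
Total: 293 + 1096 + 244 = 1633 days.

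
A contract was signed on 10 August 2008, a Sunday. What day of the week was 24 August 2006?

Count forward from the earlier date (August 24, 2006) to the later (August 10, 2008):
August 24, 2006 → August 24, 2007: 365 days.
August 2007: 31 − 24 = 7 days remain.
Then 11 full months totalling 335 days.
August 1–10, 2008: 10 days.
Residual: 352 days.
Total: 717 days.
717 mod 7 = 3, so 3 days before Sunday is Thursday.

Thursday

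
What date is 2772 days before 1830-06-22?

1822-11-19

Count 2772 days before June 22, 1830:
From November 19, 1822 to November 19, 1829: 7 years, of which 2 contain a Feb 29 — 5×365 + 2×366 = 2557 days.
November 1829: 30 − 19 = 11 days remain.
Then December (31), January (31), February 1830 (28), March (31), April (30), May (31): 31 + 31 + 28 + 31 + 30 + 31 = 182 days.
June 1–22, 1830: 22 days.
Residual: 215 days.
Total: 2772 days.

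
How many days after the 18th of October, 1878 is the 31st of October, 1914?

13161

Day-of-year of October 18, 1878: 291.
Day-of-year of October 31, 1914: 304.
1878 has 365 days, so 365 − 291 = 74 days remain in 1878.
Full years 1879–1913: 27 common + 8 leap = 27×365 + 8×366 = 12783 days.
Total: 74 + 12783 + 304 = 13161 days.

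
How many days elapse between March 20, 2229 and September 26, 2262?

From March 20, 2229 to March 20, 2262: 33 years, of which 8 contain a Feb 29 — 25×365 + 8×366 = 12053 days.
March 2262: 31 − 20 = 11 days remain.
Then April (30), May (31), June (30), July (31), August (31): 30 + 31 + 30 + 31 + 31 = 153 days.
September 1–26, 2262: 26 days.
Residual: 190 days.
Total: 12243 days.

12243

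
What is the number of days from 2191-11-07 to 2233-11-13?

15346

Day-of-year of November 7, 2191: 311.
Day-of-year of November 13, 2233: 317.
2191 has 365 days, so 365 − 311 = 54 days remain in 2191.
Full years 2192–2232: 31 common + 10 leap = 31×365 + 10×366 = 14975 days.
Total: 54 + 14975 + 317 = 15346 days.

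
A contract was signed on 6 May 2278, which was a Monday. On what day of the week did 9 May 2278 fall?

Thursday

Within May 2278: 9 − 6 = 3 days.
3 mod 7 = 3, so 3 days after Monday is Thursday.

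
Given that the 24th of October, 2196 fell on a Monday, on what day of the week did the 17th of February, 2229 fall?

From October 24, 2196 to October 24, 2228: 32 years, of which 7 contain a Feb 29 — 25×365 + 7×366 = 11687 days.
(2200 is not a leap year (divisible by 100 but not 400).)
October 2228: 31 − 24 = 7 days remain.
Then November (30), December (31), January (31): 30 + 31 + 31 = 92 days.
February 1–17, 2229: 17 days (2229 is not a leap year).
Residual: 116 days.
Total: 11803 days.
11803 mod 7 = 1, so 1 day after Monday is Tuesday.

Tuesday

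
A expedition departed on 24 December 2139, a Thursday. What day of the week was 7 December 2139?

Monday

Count forward from the earlier date (December 7, 2139) to the later (December 24, 2139):
Within December 2139: 24 − 7 = 17 days.
17 mod 7 = 3, so 3 days before Thursday is Monday.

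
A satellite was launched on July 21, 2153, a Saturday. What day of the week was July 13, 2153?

Friday

Count forward from the earlier date (July 13, 2153) to the later (July 21, 2153):
Within July 2153: 21 − 13 = 8 days.
8 mod 7 = 1, so 1 day before Saturday is Friday.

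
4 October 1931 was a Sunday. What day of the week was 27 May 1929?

Monday

Count forward from the earlier date (May 27, 1929) to the later (October 4, 1931):
May 1929: 31 − 27 = 4 days remain.
Then 28 full months totalling 852 days.
October 1–4, 1931: 4 days.
Total: 4 + 852 + 4 = 860 days.
860 mod 7 = 6, so 6 days before Sunday is Monday.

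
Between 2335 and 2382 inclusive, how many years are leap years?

12

Years divisible by 4 in [2335, 2382]: 2336, 2340, 2344, 2348, 2352, 2356, 2360, 2364, 2368, 2372, 2376, 2380.
No century exceptions apply. Count: 12.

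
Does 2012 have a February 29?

Yes

2012 is a leap year.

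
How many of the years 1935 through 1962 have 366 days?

7

Years divisible by 4 in [1935, 1962]: 1936, 1940, 1944, 1948, 1952, 1956, 1960.
No century exceptions apply. Count: 7.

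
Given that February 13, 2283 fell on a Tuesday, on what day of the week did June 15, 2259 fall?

Wednesday

Count forward from the earlier date (June 15, 2259) to the later (February 13, 2283):
From June 15, 2259 to June 15, 2282: 23 years, of which 6 contain a Feb 29 — 17×365 + 6×366 = 8401 days.
June 2282: 30 − 15 = 15 days remain.
Then July (31), August (31), September (30), October (31), November (30), December (31), January (31): 31 + 31 + 30 + 31 + 30 + 31 + 31 = 215 days.
February 1–13, 2283: 13 days (2283 is not a leap year).
Residual: 243 days.
Total: 8644 days.
8644 mod 7 = 6, so 6 days before Tuesday is Wednesday.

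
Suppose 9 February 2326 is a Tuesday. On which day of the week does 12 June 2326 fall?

Saturday

February 2326: 28 − 9 = 19 days remain (2326 is not a leap year, so February has 28 days).
Then March (31), April (30), May (31): 31 + 30 + 31 = 92 days.
June 1–12, 2326: 12 days.
Total: 19 + 92 + 12 = 123 days.
123 mod 7 = 4, so 4 days after Tuesday is Saturday.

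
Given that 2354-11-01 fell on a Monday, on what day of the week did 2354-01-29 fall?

Friday

Count forward from the earlier date (January 29, 2354) to the later (November 1, 2354):
January 2354: 31 − 29 = 2 days remain.
Then 9 full months totalling 273 days.
November 1, 2354: 1 day.
Total: 2 + 273 + 1 = 276 days.
276 mod 7 = 3, so 3 days before Monday is Friday.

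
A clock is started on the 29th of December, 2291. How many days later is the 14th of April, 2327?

12889

Day-of-year of December 29, 2291: 363.
Day-of-year of April 14, 2327: 104.
2291 has 365 days, so 365 − 363 = 2 days remain in 2291.
Full years 2292–2326: 27 common + 8 leap = 27×365 + 8×366 = 12783 days.
Total: 2 + 12783 + 104 = 12889 days.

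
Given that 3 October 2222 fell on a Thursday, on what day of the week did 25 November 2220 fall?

Saturday

Count forward from the earlier date (November 25, 2220) to the later (October 3, 2222):
November 25, 2220 → November 25, 2221: 365 days.
November 2221: 30 − 25 = 5 days remain.
Then 10 full months totalling 304 days.
October 1–3, 2222: 3 days.
Residual: 312 days.
Total: 677 days.
677 mod 7 = 5, so 5 days before Thursday is Saturday.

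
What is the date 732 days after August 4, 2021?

August 6, 2023

Count 732 days after August 4, 2021:
Day-of-year of August 4, 2021: 216.
Day-of-year of August 6, 2023: 218.
2021 has 365 days, so 365 − 216 = 149 days remain in 2021.
Full years: 2022: 365. Sum = 365.
Total: 149 + 365 + 218 = 732 days.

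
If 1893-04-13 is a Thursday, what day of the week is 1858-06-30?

Wednesday

Count forward from the earlier date (June 30, 1858) to the later (April 13, 1893):
Day-of-year of June 30, 1858: 181.
Day-of-year of April 13, 1893: 103.
1858 has 365 days, so 365 − 181 = 184 days remain in 1858.
Full years 1859–1892: 25 common + 9 leap = 25×365 + 9×366 = 12419 days.
Total: 184 + 12419 + 103 = 12706 days.
12706 mod 7 = 1, so 1 day before Thursday is Wednesday.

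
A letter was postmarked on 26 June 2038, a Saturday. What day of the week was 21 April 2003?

Count forward from the earlier date (April 21, 2003) to the later (June 26, 2038):
Day-of-year of April 21, 2003: 111.
Day-of-year of June 26, 2038: 177.
2003 has 365 days, so 365 − 111 = 254 days remain in 2003.
Full years 2004–2037: 25 common + 9 leap = 25×365 + 9×366 = 12419 days.
Total: 254 + 12419 + 177 = 12850 days.
12850 mod 7 = 5, so 5 days before Saturday is Monday.

Monday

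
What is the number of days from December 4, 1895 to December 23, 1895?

19

Within December 1895: 23 − 4 = 19 days.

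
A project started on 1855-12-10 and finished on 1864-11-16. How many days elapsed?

Day-of-year of December 10, 1855: 344.
Day-of-year of November 16, 1864: 321.
1855 has 365 days, so 365 − 344 = 21 days remain in 1855.
Full years 1856–1863: 6 common + 2 leap = 6×365 + 2×366 = 2922 days.
Total: 21 + 2922 + 321 = 3264 days.

3264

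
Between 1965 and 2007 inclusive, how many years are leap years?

10

Years divisible by 4 in [1965, 2007]: 1968, 1972, 1976, 1980, 1984, 1988, 1992, 1996, 2000, 2004.
2000 is divisible by 400, so still leap.
No century exceptions apply. Count: 10.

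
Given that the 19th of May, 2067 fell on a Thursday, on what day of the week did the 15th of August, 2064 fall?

Count forward from the earlier date (August 15, 2064) to the later (May 19, 2067):
Day-of-year of August 15, 2064: 228.
Day-of-year of May 19, 2067: 139.
2064 has 366 days, so 366 − 228 = 138 days remain in 2064.
Full years: 2065: 365; 2066: 365. Sum = 730.
Total: 138 + 730 + 139 = 1007 days.
1007 mod 7 = 6, so 6 days before Thursday is Friday.

Friday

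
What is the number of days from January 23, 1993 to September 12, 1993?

232

January 1993: 31 − 23 = 8 days remain.
Then February 1993 (28), March (31), April (30), May (31), June (30), July (31), August (31): 28 + 31 + 30 + 31 + 30 + 31 + 31 = 212 days.
September 1–12, 1993: 12 days.
Total: 8 + 212 + 12 = 232 days.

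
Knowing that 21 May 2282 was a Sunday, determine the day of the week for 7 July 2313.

Monday

From May 21, 2282 to May 21, 2313: 31 years, of which 7 contain a Feb 29 — 24×365 + 7×366 = 11322 days.
(2300 is not a leap year (divisible by 100 but not 400).)
May 2313: 31 − 21 = 10 days remain.
Then June (30): 30 days.
July 1–7, 2313: 7 days.
Residual: 47 days.
Total: 11369 days.
11369 mod 7 = 1, so 1 day after Sunday is Monday.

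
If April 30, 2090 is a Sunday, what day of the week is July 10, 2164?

Tuesday

From April 30, 2090 to April 30, 2164: 74 years, of which 18 contain a Feb 29 — 56×365 + 18×366 = 27028 days.
(2100 is not a leap year (divisible by 100 but not 400).)
April 2164: 30 − 30 = 0 days remain.
Then May (31), June (30): 31 + 30 = 61 days.
July 1–10, 2164: 10 days.
Residual: 71 days.
Total: 27099 days.
27099 mod 7 = 2, so 2 days after Sunday is Tuesday.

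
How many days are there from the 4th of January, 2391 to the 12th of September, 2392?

January 2391: 31 − 4 = 27 days remain.
Then 19 full months totalling 578 days.
September 1–12, 2392: 12 days.
Total: 27 + 578 + 12 = 617 days.

617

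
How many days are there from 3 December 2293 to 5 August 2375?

29829

Day-of-year of December 3, 2293: 337.
Day-of-year of August 5, 2375: 217.
2293 has 365 days, so 365 − 337 = 28 days remain in 2293.
Full years 2294–2374: 62 common + 19 leap = 62×365 + 19×366 = 29584 days.
Total: 28 + 29584 + 217 = 29829 days.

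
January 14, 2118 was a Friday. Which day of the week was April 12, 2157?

Tuesday

From January 14, 2118 to January 14, 2157: 39 years, of which 10 contain a Feb 29 — 29×365 + 10×366 = 14245 days.
January 2157: 31 − 14 = 17 days remain.
Then February 2157 (28), March (31): 28 + 31 = 59 days.
April 1–12, 2157: 12 days.
Residual: 88 days.
Total: 14333 days.
14333 mod 7 = 4, so 4 days after Friday is Tuesday.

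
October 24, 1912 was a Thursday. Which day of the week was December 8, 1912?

October 1912: 31 − 24 = 7 days remain.
Then November (30): 30 days.
December 1–8, 1912: 8 days.
Total: 7 + 30 + 8 = 45 days.
45 mod 7 = 3, so 3 days after Thursday is Sunday.

Sunday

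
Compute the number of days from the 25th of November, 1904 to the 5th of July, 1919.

Day-of-year of November 25, 1904: 330.
Day-of-year of July 5, 1919: 186.
1904 has 366 days, so 366 − 330 = 36 days remain in 1904.
Full years 1905–1918: 11 common + 3 leap = 11×365 + 3×366 = 5113 days.
Total: 36 + 5113 + 186 = 5335 days.

5335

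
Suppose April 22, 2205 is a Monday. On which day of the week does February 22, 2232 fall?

Day-of-year of April 22, 2205: 112.
Day-of-year of February 22, 2232: 53.
2205 has 365 days, so 365 − 112 = 253 days remain in 2205.
Full years 2206–2231: 20 common + 6 leap = 20×365 + 6×366 = 9496 days.
Total: 253 + 9496 + 53 = 9802 days.
9802 mod 7 = 2, so 2 days after Monday is Wednesday.

Wednesday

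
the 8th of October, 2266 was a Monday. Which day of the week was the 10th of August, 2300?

Day-of-year of October 8, 2266: 281.
Day-of-year of August 10, 2300: 222.
2266 has 365 days, so 365 − 281 = 84 days remain in 2266.
Full years 2267–2299: 25 common + 8 leap = 25×365 + 8×366 = 12053 days.
Total: 84 + 12053 + 222 = 12359 days.
12359 mod 7 = 4, so 4 days after Monday is Friday.

Friday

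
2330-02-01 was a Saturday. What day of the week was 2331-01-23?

February 2330: 28 − 1 = 27 days remain (2330 is not a leap year, so February has 28 days).
Then 10 full months totalling 306 days.
January 1–23, 2331: 23 days.
Total: 27 + 306 + 23 = 356 days.
356 mod 7 = 6, so 6 days after Saturday is Friday.

Friday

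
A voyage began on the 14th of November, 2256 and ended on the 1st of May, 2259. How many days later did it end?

898

Day-of-year of November 14, 2256: 319.
Day-of-year of May 1, 2259: 121.
2256 has 366 days, so 366 − 319 = 47 days remain in 2256.
Full years: 2257: 365; 2258: 365. Sum = 730.
Total: 47 + 730 + 121 = 898 days.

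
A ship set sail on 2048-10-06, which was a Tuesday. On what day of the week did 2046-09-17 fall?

Count forward from the earlier date (September 17, 2046) to the later (October 6, 2048):
September 2046: 30 − 17 = 13 days remain.
Then 24 full months totalling 731 days.
October 1–6, 2048: 6 days.
Total: 13 + 731 + 6 = 750 days.
750 mod 7 = 1, so 1 day before Tuesday is Monday.

Monday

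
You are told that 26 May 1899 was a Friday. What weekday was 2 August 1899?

May 1899: 31 − 26 = 5 days remain.
Then June (30), July (31): 30 + 31 = 61 days.
August 1–2, 1899: 2 days.
Total: 5 + 61 + 2 = 68 days.
68 mod 7 = 5, so 5 days after Friday is Wednesday.

Wednesday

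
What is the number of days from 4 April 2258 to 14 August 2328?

25699

Day-of-year of April 4, 2258: 94.
Day-of-year of August 14, 2328: 227.
2258 has 365 days, so 365 − 94 = 271 days remain in 2258.
Full years 2259–2327: 53 common + 16 leap = 53×365 + 16×366 = 25201 days.
Total: 271 + 25201 + 227 = 25699 days.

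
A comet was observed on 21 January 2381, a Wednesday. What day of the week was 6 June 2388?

Monday

From January 21, 2381 to January 21, 2388: 7 years, of which 1 contains a Feb 29 — 6×365 + 1×366 = 2556 days.
January 2388: 31 − 21 = 10 days remain.
Then February 2388 (29), March (31), April (30), May (31): 29 + 31 + 30 + 31 = 121 days.
June 1–6, 2388: 6 days.
Residual: 137 days.
Total: 2693 days.
2693 mod 7 = 5, so 5 days after Wednesday is Monday.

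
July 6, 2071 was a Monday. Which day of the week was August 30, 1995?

Wednesday

Count forward from the earlier date (August 30, 1995) to the later (July 6, 2071):
From August 30, 1995 to August 30, 2070: 75 years, of which 19 contain a Feb 29 — 56×365 + 19×366 = 27394 days.
(2000 is a leap year (divisible by 400).)
August 2070: 31 − 30 = 1 day remains.
Then 10 full months totalling 303 days.
July 1–6, 2071: 6 days.
Residual: 310 days.
Total: 27704 days.
27704 mod 7 = 5, so 5 days before Monday is Wednesday.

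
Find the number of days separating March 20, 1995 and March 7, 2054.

Day-of-year of March 20, 1995: 79.
Day-of-year of March 7, 2054: 66.
1995 has 365 days, so 365 − 79 = 286 days remain in 1995.
Full years 1996–2053: 43 common + 15 leap = 43×365 + 15×366 = 21185 days.
Total: 286 + 21185 + 66 = 21537 days.

21537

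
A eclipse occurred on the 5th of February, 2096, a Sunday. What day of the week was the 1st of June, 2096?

Friday

February 2096: 29 − 5 = 24 days remain (2096 is a leap year, so February has 29 days).
Then March (31), April (30), May (31): 31 + 30 + 31 = 92 days.
June 1, 2096: 1 day.
Total: 24 + 92 + 1 = 117 days.
117 mod 7 = 5, so 5 days after Sunday is Friday.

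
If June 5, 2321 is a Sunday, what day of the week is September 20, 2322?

Wednesday

Day-of-year of June 5, 2321: 156.
Day-of-year of September 20, 2322: 263.
2321 has 365 days, so 365 − 156 = 209 days remain in 2321.
Total: 209 + 263 = 472 days.
472 mod 7 = 3, so 3 days after Sunday is Wednesday.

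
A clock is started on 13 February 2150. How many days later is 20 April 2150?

February 2150: 28 − 13 = 15 days remain (2150 is not a leap year, so February has 28 days).
Then March (31): 31 days.
April 1–20, 2150: 20 days.
Total: 15 + 31 + 20 = 66 days.

66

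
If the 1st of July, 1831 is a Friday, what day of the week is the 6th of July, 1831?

Within July 1831: 6 − 1 = 5 days.
5 mod 7 = 5, so 5 days after Friday is Wednesday.

Wednesday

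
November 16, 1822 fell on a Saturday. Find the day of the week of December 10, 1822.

Tuesday

November 1822: 30 − 16 = 14 days remain.
December 1–10, 1822: 10 days.
Total: 14 + 10 = 24 days.
24 mod 7 = 3, so 3 days after Saturday is Tuesday.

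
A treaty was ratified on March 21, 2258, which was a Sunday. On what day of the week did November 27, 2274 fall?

Friday

From March 21, 2258 to March 21, 2274: 16 years, of which 4 contain a Feb 29 — 12×365 + 4×366 = 5844 days.
March 2274: 31 − 21 = 10 days remain.
Then April (30), May (31), June (30), July (31), August (31), September (30), October (31): 30 + 31 + 30 + 31 + 31 + 30 + 31 = 214 days.
November 1–27, 2274: 27 days.
Residual: 251 days.
Total: 6095 days.
6095 mod 7 = 5, so 5 days after Sunday is Friday.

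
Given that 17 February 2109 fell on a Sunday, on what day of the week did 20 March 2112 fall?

Sunday

February 17, 2109 → February 17, 2110: 365 days.
February 17, 2110 → February 17, 2111: 365 days.
February 17, 2111 → February 17, 2112: 365 days.
February 2112: 29 − 17 = 12 days remain (2112 is a leap year, so February has 29 days).
March 1–20, 2112: 20 days.
Residual: 32 days.
Total: 1127 days.
1127 is a multiple of 7, so 20 March 2112 falls on the same weekday: Sunday.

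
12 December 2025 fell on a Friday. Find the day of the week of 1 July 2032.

Day-of-year of December 12, 2025: 346.
Day-of-year of July 1, 2032: 183.
2025 has 365 days, so 365 − 346 = 19 days remain in 2025.
Full years: 2026: 365; 2027: 365; 2028: 366; 2029: 365; 2030: 365; 2031: 365. Sum = 2191.
Total: 19 + 2191 + 183 = 2393 days.
2393 mod 7 = 6, so 6 days after Friday is Thursday.

Thursday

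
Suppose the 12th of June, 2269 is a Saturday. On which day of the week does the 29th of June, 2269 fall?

Within June 2269: 29 − 12 = 17 days.
17 mod 7 = 3, so 3 days after Saturday is Tuesday.

Tuesday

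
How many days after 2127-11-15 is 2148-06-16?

7519

From November 15, 2127 to November 15, 2147: 20 years, of which 5 contain a Feb 29 — 15×365 + 5×366 = 7305 days.
November 2147: 30 − 15 = 15 days remain.
Then December (31), January (31), February 2148 (29), March (31), April (30), May (31): 31 + 31 + 29 + 31 + 30 + 31 = 183 days.
June 1–16, 2148: 16 days.
Residual: 214 days.
Total: 7519 days.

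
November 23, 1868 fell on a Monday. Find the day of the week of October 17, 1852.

Sunday

Count forward from the earlier date (October 17, 1852) to the later (November 23, 1868):
From October 17, 1852 to October 17, 1868: 16 years, of which 4 contain a Feb 29 — 12×365 + 4×366 = 5844 days.
October 1868: 31 − 17 = 14 days remain.
November 1–23, 1868: 23 days.
Residual: 37 days.
Total: 5881 days.
5881 mod 7 = 1, so 1 day before Monday is Sunday.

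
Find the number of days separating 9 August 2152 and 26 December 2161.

Day-of-year of August 9, 2152: 222.
Day-of-year of December 26, 2161: 360.
2152 has 366 days, so 366 − 222 = 144 days remain in 2152.
Full years 2153–2160: 6 common + 2 leap = 6×365 + 2×366 = 2922 days.
Total: 144 + 2922 + 360 = 3426 days.

3426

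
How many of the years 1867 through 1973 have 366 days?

26

Years divisible by 4: 1868, 1872, …, 1972 — 27 in all.
Of these, 1900 is divisible by 100 but not 400, so not leap.
Leap years: 27 − 1 = 26.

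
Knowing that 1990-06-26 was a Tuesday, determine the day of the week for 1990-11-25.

June 1990: 30 − 26 = 4 days remain.
Then July (31), August (31), September (30), October (31): 31 + 31 + 30 + 31 = 123 days.
November 1–25, 1990: 25 days.
Total: 4 + 123 + 25 = 152 days.
152 mod 7 = 5, so 5 days after Tuesday is Sunday.

Sunday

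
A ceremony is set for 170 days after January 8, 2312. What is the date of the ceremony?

June 26, 2312

Count 170 days after January 8, 2312:
January 2312: 31 − 8 = 23 days remain.
Then February 2312 (29), March (31), April (30), May (31): 29 + 31 + 30 + 31 = 121 days.
June 1–26, 2312: 26 days.
Total: 23 + 121 + 26 = 170 days.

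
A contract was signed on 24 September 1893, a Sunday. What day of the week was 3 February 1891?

Count forward from the earlier date (February 3, 1891) to the later (September 24, 1893):
Day-of-year of February 3, 1891: 34.
Day-of-year of September 24, 1893: 267.
1891 has 365 days, so 365 − 34 = 331 days remain in 1891.
Full years: 1892: 366. Sum = 366.
Total: 331 + 366 + 267 = 964 days.
964 mod 7 = 5, so 5 days before Sunday is Tuesday.

Tuesday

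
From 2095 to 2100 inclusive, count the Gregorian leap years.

1

Years divisible by 4 in [2095, 2100]: 2096, 2100.
Of these, 2100 is divisible by 100 but not 400, so not leap.
Leap years: 2 − 1 = 1.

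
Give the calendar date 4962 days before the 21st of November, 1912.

the 21st of April, 1899

Count 4962 days before November 21, 1912:
Day-of-year of April 21, 1899: 111.
Day-of-year of November 21, 1912: 326.
1899 has 365 days, so 365 − 111 = 254 days remain in 1899.
Full years 1900–1911: 10 common + 2 leap = 10×365 + 2×366 = 4382 days.
Total: 254 + 4382 + 326 = 4962 days.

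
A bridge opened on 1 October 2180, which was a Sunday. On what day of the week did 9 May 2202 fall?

Day-of-year of October 1, 2180: 275.
Day-of-year of May 9, 2202: 129.
2180 has 366 days, so 366 − 275 = 91 days remain in 2180.
Full years 2181–2201: 17 common + 4 leap = 17×365 + 4×366 = 7669 days.
Total: 91 + 7669 + 129 = 7889 days.
7889 is a multiple of 7, so 9 May 2202 falls on the same weekday: Sunday.

Sunday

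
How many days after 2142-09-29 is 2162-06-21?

7205

Day-of-year of September 29, 2142: 272.
Day-of-year of June 21, 2162: 172.
2142 has 365 days, so 365 − 272 = 93 days remain in 2142.
Full years 2143–2161: 14 common + 5 leap = 14×365 + 5×366 = 6940 days.
Total: 93 + 6940 + 172 = 7205 days.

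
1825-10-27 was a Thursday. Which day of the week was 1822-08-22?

Count forward from the earlier date (August 22, 1822) to the later (October 27, 1825):
Day-of-year of August 22, 1822: 234.
Day-of-year of October 27, 1825: 300.
1822 has 365 days, so 365 − 234 = 131 days remain in 1822.
Full years: 1823: 365; 1824: 366. Sum = 731.
Total: 131 + 731 + 300 = 1162 days.
1162 is a multiple of 7, so 1822-08-22 falls on the same weekday: Thursday.

Thursday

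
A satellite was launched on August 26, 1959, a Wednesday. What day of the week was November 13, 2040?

Tuesday

From August 26, 1959 to August 26, 2040: 81 years, of which 21 contain a Feb 29 — 60×365 + 21×366 = 29586 days.
(2000 is a leap year (divisible by 400).)
August 2040: 31 − 26 = 5 days remain.
Then September (30), October (31): 30 + 31 = 61 days.
November 1–13, 2040: 13 days.
Residual: 79 days.
Total: 29665 days.
29665 mod 7 = 6, so 6 days after Wednesday is Tuesday.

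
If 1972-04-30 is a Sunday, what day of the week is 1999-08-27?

Friday

From April 30, 1972 to April 30, 1999: 27 years, of which 6 contain a Feb 29 — 21×365 + 6×366 = 9861 days.
April 1999: 30 − 30 = 0 days remain.
Then May (31), June (30), July (31): 31 + 30 + 31 = 92 days.
August 1–27, 1999: 27 days.
Residual: 119 days.
Total: 9980 days.
9980 mod 7 = 5, so 5 days after Sunday is Friday.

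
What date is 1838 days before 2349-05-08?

2344-04-26

Count 1838 days before May 8, 2349:
April 26, 2344 → April 26, 2345: 365 days.
April 26, 2345 → April 26, 2346: 365 days.
April 26, 2346 → April 26, 2347: 365 days.
April 26, 2347 → April 26, 2348: 366 days (2348 is a leap year).
April 26, 2348 → April 26, 2349: 365 days.
April 2349: 30 − 26 = 4 days remain.
May 1–8, 2349: 8 days.
Residual: 12 days.
Total: 1838 days.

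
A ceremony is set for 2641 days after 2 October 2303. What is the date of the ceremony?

25 December 2310

Count 2641 days after October 2, 2303:
From October 2, 2303 to October 2, 2310: 7 years, of which 2 contain a Feb 29 — 5×365 + 2×366 = 2557 days.
October 2310: 31 − 2 = 29 days remain.
Then November (30): 30 days.
December 1–25, 2310: 25 days.
Residual: 84 days.
Total: 2641 days.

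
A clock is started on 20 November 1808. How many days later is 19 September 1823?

From November 20, 1808 to November 20, 1822: 14 years, of which 3 contain a Feb 29 — 11×365 + 3×366 = 5113 days.
November 1822: 30 − 20 = 10 days remain.
Then 9 full months totalling 274 days.
September 1–19, 1823: 19 days.
Residual: 303 days.
Total: 5416 days.

5416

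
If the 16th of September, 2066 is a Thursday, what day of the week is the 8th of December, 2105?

Day-of-year of September 16, 2066: 259.
Day-of-year of December 8, 2105: 342.
2066 has 365 days, so 365 − 259 = 106 days remain in 2066.
Full years 2067–2104: 29 common + 9 leap = 29×365 + 9×366 = 13879 days.
Total: 106 + 13879 + 342 = 14327 days.
14327 mod 7 = 5, so 5 days after Thursday is Tuesday.

Tuesday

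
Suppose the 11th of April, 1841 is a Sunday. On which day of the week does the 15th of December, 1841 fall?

Wednesday

April 1841: 30 − 11 = 19 days remain.
Then May (31), June (30), July (31), August (31), September (30), October (31), November (30): 31 + 30 + 31 + 31 + 30 + 31 + 30 = 214 days.
December 1–15, 1841: 15 days.
Total: 19 + 214 + 15 = 248 days.
248 mod 7 = 3, so 3 days after Sunday is Wednesday.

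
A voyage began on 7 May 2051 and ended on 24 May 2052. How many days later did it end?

383

Day-of-year of May 7, 2051: 127.
Day-of-year of May 24, 2052: 145.
2051 has 365 days, so 365 − 127 = 238 days remain in 2051.
Total: 238 + 145 = 383 days.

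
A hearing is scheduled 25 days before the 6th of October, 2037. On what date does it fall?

the 11th of September, 2037

Count 25 days before October 6, 2037:
September 2037: 30 − 11 = 19 days remain.
October 1–6, 2037: 6 days.
Total: 19 + 6 = 25 days.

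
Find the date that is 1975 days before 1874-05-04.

1868-12-06

Count 1975 days before May 4, 1874:
December 6, 1868 → December 6, 1869: 365 days.
December 6, 1869 → December 6, 1870: 365 days.
December 6, 1870 → December 6, 1871: 365 days.
December 6, 1871 → December 6, 1872: 366 days (1872 is a leap year).
December 6, 1872 → December 6, 1873: 365 days.
December 1873: 31 − 6 = 25 days remain.
Then January (31), February 1874 (28), March (31), April (30): 31 + 28 + 31 + 30 = 120 days.
May 1–4, 1874: 4 days.
Residual: 149 days.
Total: 1975 days.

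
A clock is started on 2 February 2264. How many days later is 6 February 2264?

Within February 2264: 6 − 2 = 4 days.

4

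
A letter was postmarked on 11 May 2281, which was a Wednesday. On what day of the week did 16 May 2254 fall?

Tuesday

Count forward from the earlier date (May 16, 2254) to the later (May 11, 2281):
Day-of-year of May 16, 2254: 136.
Day-of-year of May 11, 2281: 131.
2254 has 365 days, so 365 − 136 = 229 days remain in 2254.
Full years 2255–2280: 19 common + 7 leap = 19×365 + 7×366 = 9497 days.
Total: 229 + 9497 + 131 = 9857 days.
9857 mod 7 = 1, so 1 day before Wednesday is Tuesday.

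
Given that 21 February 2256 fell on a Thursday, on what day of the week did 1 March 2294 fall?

Thursday

From February 21, 2256 to February 21, 2294: 38 years, of which 10 contain a Feb 29 — 28×365 + 10×366 = 13880 days.
February 2294: 28 − 21 = 7 days remain (2294 is not a leap year, so February has 28 days).
March 1, 2294: 1 day.
Residual: 8 days.
Total: 13888 days.
13888 is a multiple of 7, so 1 March 2294 falls on the same weekday: Thursday.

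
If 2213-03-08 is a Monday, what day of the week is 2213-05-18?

Tuesday

March 2213: 31 − 8 = 23 days remain.
Then April (30): 30 days.
May 1–18, 2213: 18 days.
Total: 23 + 30 + 18 = 71 days.
71 mod 7 = 1, so 1 day after Monday is Tuesday.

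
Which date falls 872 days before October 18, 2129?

May 30, 2127

Count 872 days before October 18, 2129:
Day-of-year of May 30, 2127: 150.
Day-of-year of October 18, 2129: 291.
2127 has 365 days, so 365 − 150 = 215 days remain in 2127.
Full years: 2128: 366. Sum = 366.
Total: 215 + 366 + 291 = 872 days.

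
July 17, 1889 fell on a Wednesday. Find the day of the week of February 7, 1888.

Count forward from the earlier date (February 7, 1888) to the later (July 17, 1889):
Day-of-year of February 7, 1888: 38.
Day-of-year of July 17, 1889: 198.
1888 has 366 days, so 366 − 38 = 328 days remain in 1888.
Total: 328 + 198 = 526 days.
526 mod 7 = 1, so 1 day before Wednesday is Tuesday.

Tuesday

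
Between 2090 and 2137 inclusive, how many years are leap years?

11

Years divisible by 4 in [2090, 2137]: 2092, 2096, 2100, 2104, 2108, 2112, 2116, 2120, 2124, 2128, 2132, 2136.
Of these, 2100 is divisible by 100 but not 400, so not leap.
Leap years: 12 − 1 = 11.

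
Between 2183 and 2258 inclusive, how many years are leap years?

18

Years divisible by 4: 2184, 2188, …, 2256 — 19 in all.
Of these, 2200 is divisible by 100 but not 400, so not leap.
Leap years: 19 − 1 = 18.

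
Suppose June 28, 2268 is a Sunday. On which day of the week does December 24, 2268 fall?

Thursday

June 2268: 30 − 28 = 2 days remain.
Then July (31), August (31), September (30), October (31), November (30): 31 + 31 + 30 + 31 + 30 = 153 days.
December 1–24, 2268: 24 days.
Total: 2 + 153 + 24 = 179 days.
179 mod 7 = 4, so 4 days after Sunday is Thursday.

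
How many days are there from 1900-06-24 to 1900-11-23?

152

June 1900: 30 − 24 = 6 days remain.
Then July (31), August (31), September (30), October (31): 31 + 31 + 30 + 31 = 123 days.
November 1–23, 1900: 23 days.
Total: 6 + 123 + 23 = 152 days.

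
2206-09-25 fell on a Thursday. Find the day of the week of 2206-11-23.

Sunday

September 2206: 30 − 25 = 5 days remain.
Then October (31): 31 days.
November 1–23, 2206: 23 days.
Total: 5 + 31 + 23 = 59 days.
59 mod 7 = 3, so 3 days after Thursday is Sunday.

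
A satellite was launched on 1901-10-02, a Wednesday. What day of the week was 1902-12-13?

October 2, 1901 → October 2, 1902: 365 days.
October 1902: 31 − 2 = 29 days remain.
Then November (30): 30 days.
December 1–13, 1902: 13 days.
Residual: 72 days.
Total: 437 days.
437 mod 7 = 3, so 3 days after Wednesday is Saturday.

Saturday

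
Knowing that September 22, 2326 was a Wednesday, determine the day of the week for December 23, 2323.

Sunday

Count forward from the earlier date (December 23, 2323) to the later (September 22, 2326):
Day-of-year of December 23, 2323: 357.
Day-of-year of September 22, 2326: 265.
2323 has 365 days, so 365 − 357 = 8 days remain in 2323.
Full years: 2324: 366; 2325: 365. Sum = 731.
Total: 8 + 731 + 265 = 1004 days.
1004 mod 7 = 3, so 3 days before Wednesday is Sunday.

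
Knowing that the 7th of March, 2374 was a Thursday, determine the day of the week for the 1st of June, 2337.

Count forward from the earlier date (June 1, 2337) to the later (March 7, 2374):
Day-of-year of June 1, 2337: 152.
Day-of-year of March 7, 2374: 66.
2337 has 365 days, so 365 − 152 = 213 days remain in 2337.
Full years 2338–2373: 27 common + 9 leap = 27×365 + 9×366 = 13149 days.
Total: 213 + 13149 + 66 = 13428 days.
13428 mod 7 = 2, so 2 days before Thursday is Tuesday.

Tuesday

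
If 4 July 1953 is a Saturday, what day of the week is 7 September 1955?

Wednesday

Day-of-year of July 4, 1953: 185.
Day-of-year of September 7, 1955: 250.
1953 has 365 days, so 365 − 185 = 180 days remain in 1953.
Full years: 1954: 365. Sum = 365.
Total: 180 + 365 + 250 = 795 days.
795 mod 7 = 4, so 4 days after Saturday is Wednesday.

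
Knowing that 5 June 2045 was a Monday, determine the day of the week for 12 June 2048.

June 5, 2045 → June 5, 2046: 365 days.
June 5, 2046 → June 5, 2047: 365 days.
June 5, 2047 → June 5, 2048: 366 days (2048 is a leap year).
Within June 2048: 12 − 5 = 7 days.
Total: 1103 days.
1103 mod 7 = 4, so 4 days after Monday is Friday.

Friday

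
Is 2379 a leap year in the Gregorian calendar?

No

2379 is not a leap year.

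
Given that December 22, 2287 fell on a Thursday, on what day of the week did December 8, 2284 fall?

Monday

Count forward from the earlier date (December 8, 2284) to the later (December 22, 2287):
Day-of-year of December 8, 2284: 343.
Day-of-year of December 22, 2287: 356.
2284 has 366 days, so 366 − 343 = 23 days remain in 2284.
Full years: 2285: 365; 2286: 365. Sum = 730.
Total: 23 + 730 + 356 = 1109 days.
1109 mod 7 = 3, so 3 days before Thursday is Monday.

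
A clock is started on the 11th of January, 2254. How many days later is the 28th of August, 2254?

January 2254: 31 − 11 = 20 days remain.
Then February 2254 (28), March (31), April (30), May (31), June (30), July (31): 28 + 31 + 30 + 31 + 30 + 31 = 181 days.
August 1–28, 2254: 28 days.
Total: 20 + 181 + 28 = 229 days.

229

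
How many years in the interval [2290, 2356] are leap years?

Years divisible by 4: 2292, 2296, …, 2356 — 17 in all.
Of these, 2300 is divisible by 100 but not 400, so not leap.
Leap years: 17 − 1 = 16.

16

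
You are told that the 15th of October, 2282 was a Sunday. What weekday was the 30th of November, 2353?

From October 15, 2282 to October 15, 2353: 71 years, of which 17 contain a Feb 29 — 54×365 + 17×366 = 25932 days.
(2300 is not a leap year (divisible by 100 but not 400).)
October 2353: 31 − 15 = 16 days remain.
November 1–30, 2353: 30 days.
Residual: 46 days.
Total: 25978 days.
25978 mod 7 = 1, so 1 day after Sunday is Monday.

Monday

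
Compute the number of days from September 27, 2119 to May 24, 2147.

Day-of-year of September 27, 2119: 270.
Day-of-year of May 24, 2147: 144.
2119 has 365 days, so 365 − 270 = 95 days remain in 2119.
Full years 2120–2146: 20 common + 7 leap = 20×365 + 7×366 = 9862 days.
Total: 95 + 9862 + 144 = 10101 days.

10101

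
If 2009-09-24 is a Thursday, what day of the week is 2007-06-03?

Count forward from the earlier date (June 3, 2007) to the later (September 24, 2009):
June 2007: 30 − 3 = 27 days remain.
Then 26 full months totalling 793 days.
September 1–24, 2009: 24 days.
Total: 27 + 793 + 24 = 844 days.
844 mod 7 = 4, so 4 days before Thursday is Sunday.

Sunday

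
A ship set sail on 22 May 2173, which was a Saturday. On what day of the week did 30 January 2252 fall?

Day-of-year of May 22, 2173: 142.
Day-of-year of January 30, 2252: 30.
2173 has 365 days, so 365 − 142 = 223 days remain in 2173.
Full years 2174–2251: 60 common + 18 leap = 60×365 + 18×366 = 28488 days.
Total: 223 + 28488 + 30 = 28741 days.
28741 mod 7 = 6, so 6 days after Saturday is Friday.

Friday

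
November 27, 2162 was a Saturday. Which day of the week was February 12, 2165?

Day-of-year of November 27, 2162: 331.
Day-of-year of February 12, 2165: 43.
2162 has 365 days, so 365 − 331 = 34 days remain in 2162.
Full years: 2163: 365; 2164: 366. Sum = 731.
Total: 34 + 731 + 43 = 808 days.
808 mod 7 = 3, so 3 days after Saturday is Tuesday.

Tuesday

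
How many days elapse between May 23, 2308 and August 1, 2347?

From May 23, 2308 to May 23, 2347: 39 years, of which 9 contain a Feb 29 — 30×365 + 9×366 = 14244 days.
May 2347: 31 − 23 = 8 days remain.
Then June (30), July (31): 30 + 31 = 61 days.
August 1, 2347: 1 day.
Residual: 70 days.
Total: 14314 days.

14314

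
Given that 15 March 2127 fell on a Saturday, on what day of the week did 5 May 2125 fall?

Saturday

Count forward from the earlier date (May 5, 2125) to the later (March 15, 2127):
May 2125: 31 − 5 = 26 days remain.
Then 21 full months totalling 638 days.
March 1–15, 2127: 15 days.
Total: 26 + 638 + 15 = 679 days.
679 is a multiple of 7, so 5 May 2125 falls on the same weekday: Saturday.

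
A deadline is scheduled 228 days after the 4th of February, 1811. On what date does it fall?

the 20th of September, 1811

Count 228 days after February 4, 1811:
February 1811: 28 − 4 = 24 days remain (1811 is not a leap year, so February has 28 days).
Then March (31), April (30), May (31), June (30), July (31), August (31): 31 + 30 + 31 + 30 + 31 + 31 = 184 days.
September 1–20, 1811: 20 days.
Total: 24 + 184 + 20 = 228 days.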